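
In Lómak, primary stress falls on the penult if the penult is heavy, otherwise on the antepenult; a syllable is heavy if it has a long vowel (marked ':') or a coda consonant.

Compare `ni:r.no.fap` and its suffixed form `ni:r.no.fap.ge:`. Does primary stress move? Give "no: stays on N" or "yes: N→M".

Base `ni:r.no.fap` (3 syllables):
  Weights: 1 ni:r H, 2 no L, 3 fap H.
  The penult (syllable 2, no) is light, so stress falls on the antepenult (syllable 1, ni:r).
  → primary stress on syllable 1.
Suffixed `ni:r.no.fap.ge:` (4 syllables):
  Weights: 2 no L, 3 fap H, 4 ge: H.
  The penult (syllable 3, fap) is heavy, so it takes stress.
  → primary stress on syllable 3.

yes: 1→3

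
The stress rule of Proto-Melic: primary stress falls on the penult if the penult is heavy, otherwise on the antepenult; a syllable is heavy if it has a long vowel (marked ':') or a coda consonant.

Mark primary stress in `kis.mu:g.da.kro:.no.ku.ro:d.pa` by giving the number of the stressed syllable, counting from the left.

7

Weights: 6 ku L, 7 ro:d H, 8 pa L.
The penult (syllable 7, ro:d) is heavy, so it takes stress.
Primary stress: syllable 7 → kis.mu:g.da.kro:.no.ku.ˈro:d.pa.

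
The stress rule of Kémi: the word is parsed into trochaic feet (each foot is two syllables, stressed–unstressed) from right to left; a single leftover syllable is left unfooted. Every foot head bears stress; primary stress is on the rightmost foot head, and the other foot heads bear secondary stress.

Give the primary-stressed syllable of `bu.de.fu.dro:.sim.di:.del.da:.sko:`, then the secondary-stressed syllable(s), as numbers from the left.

Parse right to left into trochaic (ˈσσ) feet: bu (ˈde.fu) (ˈdro:.sim) (ˈdi:.del) (ˈda:.sko:). Syllable 1 is left unfooted.
Foot heads (stressed positions): 2, 4, 6, 8.
End Rule Rightmost: primary stress on the rightmost head = syllable 8.
Secondary stress on 2, 4, 6: bu.ˌde.fu.ˌdro:.sim.ˌdi:.del.ˈda:.sko:.

primary 8, secondary 2, 4, 6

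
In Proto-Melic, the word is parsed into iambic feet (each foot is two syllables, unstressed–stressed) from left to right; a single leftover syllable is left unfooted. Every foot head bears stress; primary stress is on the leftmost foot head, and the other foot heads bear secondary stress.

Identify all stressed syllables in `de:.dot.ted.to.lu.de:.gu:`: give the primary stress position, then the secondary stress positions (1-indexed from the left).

primary 2, secondary 4, 6

Parse left to right into iambic (σˈσ) feet: (de:.ˈdot) (ted.ˈto) (lu.ˈde:) gu:. Syllable 7 is left unfooted.
Foot heads (stressed positions): 2, 4, 6.
End Rule Leftmost: primary stress on the leftmost head = syllable 2.
Secondary stress on 4, 6: de:.ˈdot.ted.ˌto.lu.ˌde:.gu:.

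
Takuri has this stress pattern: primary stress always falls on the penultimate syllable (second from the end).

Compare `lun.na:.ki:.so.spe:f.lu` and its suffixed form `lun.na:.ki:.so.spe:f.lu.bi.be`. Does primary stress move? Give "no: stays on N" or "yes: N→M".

Base `lun.na:.ki:.so.spe:f.lu` (6 syllables):
  The word has 6 syllables; the penultimate syllable (second from the end) is syllable 5 (spe:f).
  → primary stress on syllable 5.
Suffixed `lun.na:.ki:.so.spe:f.lu.bi.be` (8 syllables):
  The word has 8 syllables; the penultimate syllable (second from the end) is syllable 7 (bi).
  → primary stress on syllable 7.

yes: 5→7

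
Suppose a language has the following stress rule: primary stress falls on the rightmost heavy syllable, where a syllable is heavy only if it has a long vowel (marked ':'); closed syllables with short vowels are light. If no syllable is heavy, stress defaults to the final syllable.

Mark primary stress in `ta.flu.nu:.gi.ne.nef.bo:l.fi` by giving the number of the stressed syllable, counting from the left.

Weights: 1 ta L, 2 flu L, 3 nu: H, 4 gi L, 5 ne L, 6 nef L, 7 bo:l H, 8 fi L.
Heavy syllables in the domain: 3, 7. The rightmost is syllable 7 (bo:l).
Primary stress: syllable 7 → ta.flu.nu:.gi.ne.nef.ˈbo:l.fi.

7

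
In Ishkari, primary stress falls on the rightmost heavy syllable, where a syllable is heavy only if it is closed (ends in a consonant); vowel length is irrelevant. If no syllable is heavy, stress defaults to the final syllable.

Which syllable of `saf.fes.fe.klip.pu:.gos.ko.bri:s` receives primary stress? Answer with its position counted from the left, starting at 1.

8

Weights: 1 saf H, 2 fes H, 3 fe L, 4 klip H, 5 pu: L, 6 gos H, 7 ko L, 8 bri:s H.
Heavy syllables in the domain: 1, 2, 4, 6, 8. The rightmost is syllable 8 (bri:s).
Primary stress: syllable 8 → saf.fes.fe.klip.pu:.gos.ko.ˈbri:s.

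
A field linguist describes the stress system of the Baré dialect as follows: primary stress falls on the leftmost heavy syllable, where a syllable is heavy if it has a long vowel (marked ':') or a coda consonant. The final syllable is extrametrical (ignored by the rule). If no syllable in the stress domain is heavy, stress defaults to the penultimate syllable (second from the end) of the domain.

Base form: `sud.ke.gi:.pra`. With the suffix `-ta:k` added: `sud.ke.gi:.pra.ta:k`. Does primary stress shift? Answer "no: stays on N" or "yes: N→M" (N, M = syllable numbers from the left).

no: stays on 1

Base `sud.ke.gi:.pra` (4 syllables):
  The final syllable (4, pra) is extrametrical; the stress domain is syllables 1–3.
  Weights: 1 sud H, 2 ke L, 3 gi: H.
  Heavy syllables in the domain: 1, 3. The leftmost is syllable 1 (sud).
  → primary stress on syllable 1.
Suffixed `sud.ke.gi:.pra.ta:k` (5 syllables):
  The final syllable (5, ta:k) is extrametrical; the stress domain is syllables 1–4.
  Weights: 1 sud H, 2 ke L, 3 gi: H, 4 pra L.
  Heavy syllables in the domain: 1, 3. The leftmost is syllable 1 (sud).
  → primary stress on syllable 1.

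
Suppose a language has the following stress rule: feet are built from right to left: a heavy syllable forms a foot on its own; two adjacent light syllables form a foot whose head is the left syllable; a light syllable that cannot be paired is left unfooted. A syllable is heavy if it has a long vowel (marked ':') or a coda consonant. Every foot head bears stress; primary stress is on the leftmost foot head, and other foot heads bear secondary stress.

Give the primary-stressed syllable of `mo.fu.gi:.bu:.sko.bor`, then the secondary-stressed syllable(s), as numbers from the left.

Weights: 1 mo L, 2 fu L, 3 gi: H, 4 bu: H, 5 sko L, 6 bor H.
Parse right to left (heavy = foot alone; LL = one foot; stranded L unfooted): (ˈmo.fu) (ˈgi:) (ˈbu:) sko (ˈbor).
Foot heads: 1, 3, 4, 6.
Primary stress on the leftmost head = syllable 1.
Secondary stress on 3, 4, 6: ˈmo.fu.ˌgi:.ˌbu:.sko.ˌbor.

primary 1, secondary 3, 4, 6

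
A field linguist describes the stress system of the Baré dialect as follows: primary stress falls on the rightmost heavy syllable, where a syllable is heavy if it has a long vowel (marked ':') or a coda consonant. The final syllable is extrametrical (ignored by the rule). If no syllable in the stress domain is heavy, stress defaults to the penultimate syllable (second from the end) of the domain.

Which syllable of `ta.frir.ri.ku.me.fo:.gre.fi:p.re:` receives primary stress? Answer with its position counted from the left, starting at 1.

The final syllable (9, re:) is extrametrical; the stress domain is syllables 1–8.
Weights: 1 ta L, 2 frir H, 3 ri L, 4 ku L, 5 me L, 6 fo: H, 7 gre L, 8 fi:p H.
Heavy syllables in the domain: 2, 6, 8. The rightmost is syllable 8 (fi:p).
Primary stress: syllable 8 → ta.frir.ri.ku.me.fo:.gre.ˈfi:p.re:.

8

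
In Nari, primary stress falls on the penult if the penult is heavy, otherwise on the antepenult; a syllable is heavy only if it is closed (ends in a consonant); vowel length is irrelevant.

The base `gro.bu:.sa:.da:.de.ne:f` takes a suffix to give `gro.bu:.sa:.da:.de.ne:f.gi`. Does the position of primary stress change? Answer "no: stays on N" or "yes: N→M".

Base `gro.bu:.sa:.da:.de.ne:f` (6 syllables):
  Weights: 4 da: L, 5 de L, 6 ne:f H.
  The penult (syllable 5, de) is light, so stress falls on the antepenult (syllable 4, da:).
  → primary stress on syllable 4.
Suffixed `gro.bu:.sa:.da:.de.ne:f.gi` (7 syllables):
  Weights: 5 de L, 6 ne:f H, 7 gi L.
  The penult (syllable 6, ne:f) is heavy, so it takes stress.
  → primary stress on syllable 6.

yes: 4→6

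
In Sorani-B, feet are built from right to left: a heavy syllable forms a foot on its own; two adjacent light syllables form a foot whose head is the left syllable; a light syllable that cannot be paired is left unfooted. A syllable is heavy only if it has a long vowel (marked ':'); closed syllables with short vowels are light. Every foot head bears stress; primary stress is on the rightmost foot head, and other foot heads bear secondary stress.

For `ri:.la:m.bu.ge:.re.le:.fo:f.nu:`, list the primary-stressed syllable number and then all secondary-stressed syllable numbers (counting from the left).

primary 8, secondary 1, 2, 4, 6, 7

Weights: 1 ri: H, 2 la:m H, 3 bu L, 4 ge: H, 5 re L, 6 le: H, 7 fo:f H, 8 nu: H.
Parse right to left (heavy = foot alone; LL = one foot; stranded L unfooted): (ˈri:) (ˈla:m) bu (ˈge:) re (ˈle:) (ˈfo:f) (ˈnu:).
Foot heads: 1, 2, 4, 6, 7, 8.
Primary stress on the rightmost head = syllable 8.
Secondary stress on 1, 2, 4, 6, 7: ˌri:.ˌla:m.bu.ˌge:.re.ˌle:.ˌfo:f.ˈnu:.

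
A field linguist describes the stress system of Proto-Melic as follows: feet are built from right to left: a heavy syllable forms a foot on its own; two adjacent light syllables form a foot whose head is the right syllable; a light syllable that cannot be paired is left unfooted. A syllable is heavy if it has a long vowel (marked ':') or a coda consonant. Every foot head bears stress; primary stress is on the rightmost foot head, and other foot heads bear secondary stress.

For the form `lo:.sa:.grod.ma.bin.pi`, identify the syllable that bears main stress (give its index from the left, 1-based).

Weights: 1 lo: H, 2 sa: H, 3 grod H, 4 ma L, 5 bin H, 6 pi L.
Parse right to left (heavy = foot alone; LL = one foot; stranded L unfooted): (ˈlo:) (ˈsa:) (ˈgrod) ma (ˈbin) pi.
Foot heads: 1, 2, 3, 5.
Primary stress on the rightmost head = syllable 5.
Primary stress: syllable 5 → lo:.sa:.grod.ma.ˈbin.pi.

5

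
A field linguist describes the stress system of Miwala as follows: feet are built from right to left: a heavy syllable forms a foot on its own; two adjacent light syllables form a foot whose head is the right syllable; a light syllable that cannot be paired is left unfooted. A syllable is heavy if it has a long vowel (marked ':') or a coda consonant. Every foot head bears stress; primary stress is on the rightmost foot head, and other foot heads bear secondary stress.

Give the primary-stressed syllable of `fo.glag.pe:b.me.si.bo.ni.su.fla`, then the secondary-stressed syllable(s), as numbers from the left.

primary 9, secondary 2, 3, 5, 7

Weights: 1 fo L, 2 glag H, 3 pe:b H, 4 me L, 5 si L, 6 bo L, 7 ni L, 8 su L, 9 fla L.
Parse right to left (heavy = foot alone; LL = one foot; stranded L unfooted): fo (ˈglag) (ˈpe:b) (me.ˈsi) (bo.ˈni) (su.ˈfla).
Foot heads: 2, 3, 5, 7, 9.
Primary stress on the rightmost head = syllable 9.
Secondary stress on 2, 3, 5, 7: fo.ˌglag.ˌpe:b.me.ˌsi.bo.ˌni.su.ˈfla.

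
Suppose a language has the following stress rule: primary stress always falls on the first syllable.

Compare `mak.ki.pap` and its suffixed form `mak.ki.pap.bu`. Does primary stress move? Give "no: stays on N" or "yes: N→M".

no: stays on 1

Base `mak.ki.pap` (3 syllables):
  The word has 3 syllables; the first syllable is syllable 1 (mak).
  → primary stress on syllable 1.
Suffixed `mak.ki.pap.bu` (4 syllables):
  The word has 4 syllables; the first syllable is syllable 1 (mak).
  → primary stress on syllable 1.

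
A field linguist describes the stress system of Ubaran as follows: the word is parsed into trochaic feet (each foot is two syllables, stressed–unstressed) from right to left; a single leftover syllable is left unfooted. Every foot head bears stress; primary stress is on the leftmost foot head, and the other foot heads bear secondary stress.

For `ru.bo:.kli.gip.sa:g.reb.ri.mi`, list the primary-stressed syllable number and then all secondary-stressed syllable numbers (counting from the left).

Parse right to left into trochaic (ˈσσ) feet: (ˈru.bo:) (ˈkli.gip) (ˈsa:g.reb) (ˈri.mi).
Foot heads (stressed positions): 1, 3, 5, 7.
End Rule Leftmost: primary stress on the leftmost head = syllable 1.
Secondary stress on 3, 5, 7: ˈru.bo:.ˌkli.gip.ˌsa:g.reb.ˌri.mi.

primary 1, secondary 3, 5, 7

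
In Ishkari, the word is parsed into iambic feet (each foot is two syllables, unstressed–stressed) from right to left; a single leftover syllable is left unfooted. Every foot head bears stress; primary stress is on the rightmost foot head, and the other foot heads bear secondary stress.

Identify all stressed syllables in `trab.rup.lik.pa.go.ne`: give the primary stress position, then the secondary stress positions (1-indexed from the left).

primary 6, secondary 2, 4

Parse right to left into iambic (σˈσ) feet: (trab.ˈrup) (lik.ˈpa) (go.ˈne).
Foot heads (stressed positions): 2, 4, 6.
End Rule Rightmost: primary stress on the rightmost head = syllable 6.
Secondary stress on 2, 4: trab.ˌrup.lik.ˌpa.go.ˈne.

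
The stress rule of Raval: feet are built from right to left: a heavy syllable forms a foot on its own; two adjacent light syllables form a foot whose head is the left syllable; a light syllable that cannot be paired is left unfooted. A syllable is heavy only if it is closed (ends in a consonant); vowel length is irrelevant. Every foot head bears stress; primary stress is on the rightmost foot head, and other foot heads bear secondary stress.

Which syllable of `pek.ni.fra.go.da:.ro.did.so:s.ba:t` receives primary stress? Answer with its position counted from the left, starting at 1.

Weights: 1 pek H, 2 ni L, 3 fra L, 4 go L, 5 da: L, 6 ro L, 7 did H, 8 so:s H, 9 ba:t H.
Parse right to left (heavy = foot alone; LL = one foot; stranded L unfooted): (ˈpek) ni (ˈfra.go) (ˈda:.ro) (ˈdid) (ˈso:s) (ˈba:t).
Foot heads: 1, 3, 5, 7, 8, 9.
Primary stress on the rightmost head = syllable 9.
Primary stress: syllable 9 → pek.ni.fra.go.da:.ro.did.so:s.ˈba:t.

9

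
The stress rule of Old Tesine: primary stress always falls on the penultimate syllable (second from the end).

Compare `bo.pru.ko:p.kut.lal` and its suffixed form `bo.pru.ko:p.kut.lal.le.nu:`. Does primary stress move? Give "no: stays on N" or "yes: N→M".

yes: 4→6

Base `bo.pru.ko:p.kut.lal` (5 syllables):
  The word has 5 syllables; the penultimate syllable (second from the end) is syllable 4 (kut).
  → primary stress on syllable 4.
Suffixed `bo.pru.ko:p.kut.lal.le.nu:` (7 syllables):
  The word has 7 syllables; the penultimate syllable (second from the end) is syllable 6 (le).
  → primary stress on syllable 6.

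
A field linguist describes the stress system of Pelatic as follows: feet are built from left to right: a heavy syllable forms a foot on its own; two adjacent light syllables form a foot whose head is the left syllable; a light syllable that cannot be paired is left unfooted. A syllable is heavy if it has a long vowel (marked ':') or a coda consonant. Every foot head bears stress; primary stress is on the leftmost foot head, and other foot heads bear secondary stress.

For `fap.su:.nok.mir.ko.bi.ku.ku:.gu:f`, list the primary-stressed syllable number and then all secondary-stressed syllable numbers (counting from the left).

primary 1, secondary 2, 3, 4, 5, 8, 9

Weights: 1 fap H, 2 su: H, 3 nok H, 4 mir H, 5 ko L, 6 bi L, 7 ku L, 8 ku: H, 9 gu:f H.
Parse left to right (heavy = foot alone; LL = one foot; stranded L unfooted): (ˈfap) (ˈsu:) (ˈnok) (ˈmir) (ˈko.bi) ku (ˈku:) (ˈgu:f).
Foot heads: 1, 2, 3, 4, 5, 8, 9.
Primary stress on the leftmost head = syllable 1.
Secondary stress on 2, 3, 4, 5, 8, 9: ˈfap.ˌsu:.ˌnok.ˌmir.ˌko.bi.ku.ˌku:.ˌgu:f.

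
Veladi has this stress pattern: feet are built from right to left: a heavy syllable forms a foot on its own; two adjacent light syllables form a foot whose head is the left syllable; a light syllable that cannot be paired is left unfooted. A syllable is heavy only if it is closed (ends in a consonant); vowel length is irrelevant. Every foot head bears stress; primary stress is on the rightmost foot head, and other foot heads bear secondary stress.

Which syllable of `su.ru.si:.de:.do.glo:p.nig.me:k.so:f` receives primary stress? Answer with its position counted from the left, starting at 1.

Weights: 1 su L, 2 ru L, 3 si: L, 4 de: L, 5 do L, 6 glo:p H, 7 nig H, 8 me:k H, 9 so:f H.
Parse right to left (heavy = foot alone; LL = one foot; stranded L unfooted): su (ˈru.si:) (ˈde:.do) (ˈglo:p) (ˈnig) (ˈme:k) (ˈso:f).
Foot heads: 2, 4, 6, 7, 8, 9.
Primary stress on the rightmost head = syllable 9.
Primary stress: syllable 9 → su.ru.si:.de:.do.glo:p.nig.me:k.ˈso:f.

9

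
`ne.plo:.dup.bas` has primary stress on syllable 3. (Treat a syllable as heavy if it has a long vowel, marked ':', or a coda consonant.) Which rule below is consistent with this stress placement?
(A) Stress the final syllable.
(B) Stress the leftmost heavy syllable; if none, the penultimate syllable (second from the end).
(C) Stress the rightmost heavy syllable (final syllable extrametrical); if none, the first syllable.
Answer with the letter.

C

Rule A → syllable 4 (observed: 3).
Rule B → syllable 2 (observed: 3).
Rule C → syllable 3 ✓.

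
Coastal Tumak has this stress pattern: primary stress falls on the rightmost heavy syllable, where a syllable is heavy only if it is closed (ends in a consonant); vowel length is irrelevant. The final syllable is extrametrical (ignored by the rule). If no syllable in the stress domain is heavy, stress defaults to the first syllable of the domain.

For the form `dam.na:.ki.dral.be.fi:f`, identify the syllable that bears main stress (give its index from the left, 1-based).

The final syllable (6, fi:f) is extrametrical; the stress domain is syllables 1–5.
Weights: 1 dam H, 2 na: L, 3 ki L, 4 dral H, 5 be L.
Heavy syllables in the domain: 1, 4. The rightmost is syllable 4 (dral).
Primary stress: syllable 4 → dam.na:.ki.ˈdral.be.fi:f.

4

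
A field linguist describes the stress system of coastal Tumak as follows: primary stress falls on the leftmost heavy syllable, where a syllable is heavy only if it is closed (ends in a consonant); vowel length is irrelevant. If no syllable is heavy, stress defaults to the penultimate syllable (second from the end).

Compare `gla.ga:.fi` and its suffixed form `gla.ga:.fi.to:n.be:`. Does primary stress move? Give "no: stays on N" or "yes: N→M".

Base `gla.ga:.fi` (3 syllables):
  Weights: 1 gla L, 2 ga: L, 3 fi L.
  No heavy syllable in the domain; default to the penultimate syllable (second from the end) = syllable 2.
  → primary stress on syllable 2.
Suffixed `gla.ga:.fi.to:n.be:` (5 syllables):
  Weights: 1 gla L, 2 ga: L, 3 fi L, 4 to:n H, 5 be: L.
  Heavy syllables in the domain: 4. The leftmost is syllable 4 (to:n).
  → primary stress on syllable 4.

yes: 2→4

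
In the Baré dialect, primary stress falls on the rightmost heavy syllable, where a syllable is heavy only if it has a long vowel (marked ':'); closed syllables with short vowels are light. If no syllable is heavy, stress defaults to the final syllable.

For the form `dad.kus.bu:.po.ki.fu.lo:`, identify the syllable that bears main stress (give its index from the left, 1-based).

7

Weights: 1 dad L, 2 kus L, 3 bu: H, 4 po L, 5 ki L, 6 fu L, 7 lo: H.
Heavy syllables in the domain: 3, 7. The rightmost is syllable 7 (lo:).
Primary stress: syllable 7 → dad.kus.bu:.po.ki.fu.ˈlo:.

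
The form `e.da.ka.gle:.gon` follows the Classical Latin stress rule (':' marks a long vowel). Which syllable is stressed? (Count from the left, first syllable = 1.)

Classical Latin: stress the penult if heavy (long vowel or closed), else the antepenult.
Weights: 3 ka L, 4 gle: H, 5 gon H.
The penult (syllable 4, gle:) is heavy, so it takes stress.
Stress on syllable 4: e.da.ka.ˈgle:.gon.

4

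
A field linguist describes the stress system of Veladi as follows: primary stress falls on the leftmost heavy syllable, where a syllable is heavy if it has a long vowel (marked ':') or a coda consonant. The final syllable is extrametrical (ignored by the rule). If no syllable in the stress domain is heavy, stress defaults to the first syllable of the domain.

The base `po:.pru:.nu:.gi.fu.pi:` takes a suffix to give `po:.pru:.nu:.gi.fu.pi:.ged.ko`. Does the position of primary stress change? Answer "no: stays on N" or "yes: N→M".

no: stays on 1

Base `po:.pru:.nu:.gi.fu.pi:` (6 syllables):
  The final syllable (6, pi:) is extrametrical; the stress domain is syllables 1–5.
  Weights: 1 po: H, 2 pru: H, 3 nu: H, 4 gi L, 5 fu L.
  Heavy syllables in the domain: 1, 2, 3. The leftmost is syllable 1 (po:).
  → primary stress on syllable 1.
Suffixed `po:.pru:.nu:.gi.fu.pi:.ged.ko` (8 syllables):
  The final syllable (8, ko) is extrametrical; the stress domain is syllables 1–7.
  Weights: 1 po: H, 2 pru: H, 3 nu: H, 4 gi L, 5 fu L, 6 pi: H, 7 ged H.
  Heavy syllables in the domain: 1, 2, 3, 6, 7. The leftmost is syllable 1 (po:).
  → primary stress on syllable 1.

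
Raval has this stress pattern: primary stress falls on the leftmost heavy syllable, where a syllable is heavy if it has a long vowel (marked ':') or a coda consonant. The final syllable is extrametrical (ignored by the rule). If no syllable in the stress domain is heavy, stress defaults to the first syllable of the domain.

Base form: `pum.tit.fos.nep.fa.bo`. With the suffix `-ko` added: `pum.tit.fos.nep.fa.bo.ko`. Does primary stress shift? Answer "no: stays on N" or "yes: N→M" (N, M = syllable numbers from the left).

no: stays on 1

Base `pum.tit.fos.nep.fa.bo` (6 syllables):
  The final syllable (6, bo) is extrametrical; the stress domain is syllables 1–5.
  Weights: 1 pum H, 2 tit H, 3 fos H, 4 nep H, 5 fa L.
  Heavy syllables in the domain: 1, 2, 3, 4. The leftmost is syllable 1 (pum).
  → primary stress on syllable 1.
Suffixed `pum.tit.fos.nep.fa.bo.ko` (7 syllables):
  The final syllable (7, ko) is extrametrical; the stress domain is syllables 1–6.
  Weights: 1 pum H, 2 tit H, 3 fos H, 4 nep H, 5 fa L, 6 bo L.
  Heavy syllables in the domain: 1, 2, 3, 4. The leftmost is syllable 1 (pum).
  → primary stress on syllable 1.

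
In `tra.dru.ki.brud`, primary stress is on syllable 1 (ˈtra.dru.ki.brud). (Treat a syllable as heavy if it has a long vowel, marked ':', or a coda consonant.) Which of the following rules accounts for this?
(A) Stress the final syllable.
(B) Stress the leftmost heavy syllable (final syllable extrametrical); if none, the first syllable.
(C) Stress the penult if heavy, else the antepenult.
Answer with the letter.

Rule A → syllable 4 (observed: 1).
Rule B → syllable 1 ✓.
Rule C → syllable 2 (observed: 1).

B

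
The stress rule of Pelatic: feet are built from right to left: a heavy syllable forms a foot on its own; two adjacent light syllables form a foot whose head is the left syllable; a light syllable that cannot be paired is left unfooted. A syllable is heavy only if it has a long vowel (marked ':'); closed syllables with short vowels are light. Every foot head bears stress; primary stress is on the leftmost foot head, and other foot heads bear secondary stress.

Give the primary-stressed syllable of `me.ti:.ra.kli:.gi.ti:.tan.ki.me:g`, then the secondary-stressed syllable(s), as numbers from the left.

primary 2, secondary 4, 6, 7, 9

Weights: 1 me L, 2 ti: H, 3 ra L, 4 kli: H, 5 gi L, 6 ti: H, 7 tan L, 8 ki L, 9 me:g H.
Parse right to left (heavy = foot alone; LL = one foot; stranded L unfooted): me (ˈti:) ra (ˈkli:) gi (ˈti:) (ˈtan.ki) (ˈme:g).
Foot heads: 2, 4, 6, 7, 9.
Primary stress on the leftmost head = syllable 2.
Secondary stress on 4, 6, 7, 9: me.ˈti:.ra.ˌkli:.gi.ˌti:.ˌtan.ki.ˌme:g.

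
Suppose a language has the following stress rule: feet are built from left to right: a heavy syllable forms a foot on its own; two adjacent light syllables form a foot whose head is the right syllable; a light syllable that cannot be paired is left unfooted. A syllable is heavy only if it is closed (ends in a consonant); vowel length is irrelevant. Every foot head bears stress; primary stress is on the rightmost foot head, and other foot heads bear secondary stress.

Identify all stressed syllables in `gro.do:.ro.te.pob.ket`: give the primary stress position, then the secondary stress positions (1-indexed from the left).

Weights: 1 gro L, 2 do: L, 3 ro L, 4 te L, 5 pob H, 6 ket H.
Parse left to right (heavy = foot alone; LL = one foot; stranded L unfooted): (gro.ˈdo:) (ro.ˈte) (ˈpob) (ˈket).
Foot heads: 2, 4, 5, 6.
Primary stress on the rightmost head = syllable 6.
Secondary stress on 2, 4, 5: gro.ˌdo:.ro.ˌte.ˌpob.ˈket.

primary 6, secondary 2, 4, 5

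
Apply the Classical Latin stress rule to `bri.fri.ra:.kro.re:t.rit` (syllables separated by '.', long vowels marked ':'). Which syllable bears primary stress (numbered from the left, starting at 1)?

Classical Latin: stress the penult if heavy (long vowel or closed), else the antepenult.
Weights: 4 kro L, 5 re:t H, 6 rit H.
The penult (syllable 5, re:t) is heavy, so it takes stress.
Stress on syllable 5: bri.fri.ra:.kro.ˈre:t.rit.

5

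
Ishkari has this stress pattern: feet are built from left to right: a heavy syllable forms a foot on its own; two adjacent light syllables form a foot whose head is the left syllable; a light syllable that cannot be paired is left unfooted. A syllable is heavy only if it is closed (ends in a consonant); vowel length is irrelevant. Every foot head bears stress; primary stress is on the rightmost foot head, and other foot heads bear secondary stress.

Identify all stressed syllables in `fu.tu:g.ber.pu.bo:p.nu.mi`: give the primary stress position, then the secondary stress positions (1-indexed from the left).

Weights: 1 fu L, 2 tu:g H, 3 ber H, 4 pu L, 5 bo:p H, 6 nu L, 7 mi L.
Parse left to right (heavy = foot alone; LL = one foot; stranded L unfooted): fu (ˈtu:g) (ˈber) pu (ˈbo:p) (ˈnu.mi).
Foot heads: 2, 3, 5, 6.
Primary stress on the rightmost head = syllable 6.
Secondary stress on 2, 3, 5: fu.ˌtu:g.ˌber.pu.ˌbo:p.ˈnu.mi.

primary 6, secondary 2, 3, 5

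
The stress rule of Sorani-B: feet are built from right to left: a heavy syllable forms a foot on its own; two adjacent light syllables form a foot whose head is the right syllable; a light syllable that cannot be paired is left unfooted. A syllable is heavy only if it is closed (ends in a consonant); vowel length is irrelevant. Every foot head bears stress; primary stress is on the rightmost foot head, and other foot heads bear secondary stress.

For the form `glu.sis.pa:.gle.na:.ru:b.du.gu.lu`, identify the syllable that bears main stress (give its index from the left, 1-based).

9

Weights: 1 glu L, 2 sis H, 3 pa: L, 4 gle L, 5 na: L, 6 ru:b H, 7 du L, 8 gu L, 9 lu L.
Parse right to left (heavy = foot alone; LL = one foot; stranded L unfooted): glu (ˈsis) pa: (gle.ˈna:) (ˈru:b) du (gu.ˈlu).
Foot heads: 2, 5, 6, 9.
Primary stress on the rightmost head = syllable 9.
Primary stress: syllable 9 → glu.sis.pa:.gle.na:.ru:b.du.gu.ˈlu.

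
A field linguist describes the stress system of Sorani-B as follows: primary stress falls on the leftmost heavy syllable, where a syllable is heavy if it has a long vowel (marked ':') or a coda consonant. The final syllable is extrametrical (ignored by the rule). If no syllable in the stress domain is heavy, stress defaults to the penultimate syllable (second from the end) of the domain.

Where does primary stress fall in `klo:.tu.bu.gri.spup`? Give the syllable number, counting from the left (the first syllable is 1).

1

The final syllable (5, spup) is extrametrical; the stress domain is syllables 1–4.
Weights: 1 klo: H, 2 tu L, 3 bu L, 4 gri L.
Heavy syllables in the domain: 1. The leftmost is syllable 1 (klo:).
Primary stress: syllable 1 → ˈklo:.tu.bu.gri.spup.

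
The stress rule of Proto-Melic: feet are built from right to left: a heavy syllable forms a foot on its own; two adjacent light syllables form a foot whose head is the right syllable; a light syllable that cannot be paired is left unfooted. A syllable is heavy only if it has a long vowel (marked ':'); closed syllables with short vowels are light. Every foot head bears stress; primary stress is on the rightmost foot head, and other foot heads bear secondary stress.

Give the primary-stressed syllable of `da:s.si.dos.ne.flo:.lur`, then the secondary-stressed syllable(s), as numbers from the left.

primary 5, secondary 1, 4

Weights: 1 da:s H, 2 si L, 3 dos L, 4 ne L, 5 flo: H, 6 lur L.
Parse right to left (heavy = foot alone; LL = one foot; stranded L unfooted): (ˈda:s) si (dos.ˈne) (ˈflo:) lur.
Foot heads: 1, 4, 5.
Primary stress on the rightmost head = syllable 5.
Secondary stress on 1, 4: ˌda:s.si.dos.ˌne.ˈflo:.lur.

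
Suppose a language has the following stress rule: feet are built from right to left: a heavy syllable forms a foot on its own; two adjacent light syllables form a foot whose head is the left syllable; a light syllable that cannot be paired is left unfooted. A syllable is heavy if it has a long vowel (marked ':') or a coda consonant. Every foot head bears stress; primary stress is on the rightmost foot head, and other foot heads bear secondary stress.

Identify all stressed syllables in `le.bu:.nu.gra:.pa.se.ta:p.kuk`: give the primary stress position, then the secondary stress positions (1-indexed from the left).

primary 8, secondary 2, 4, 5, 7

Weights: 1 le L, 2 bu: H, 3 nu L, 4 gra: H, 5 pa L, 6 se L, 7 ta:p H, 8 kuk H.
Parse right to left (heavy = foot alone; LL = one foot; stranded L unfooted): le (ˈbu:) nu (ˈgra:) (ˈpa.se) (ˈta:p) (ˈkuk).
Foot heads: 2, 4, 5, 7, 8.
Primary stress on the rightmost head = syllable 8.
Secondary stress on 2, 4, 5, 7: le.ˌbu:.nu.ˌgra:.ˌpa.se.ˌta:p.ˈkuk.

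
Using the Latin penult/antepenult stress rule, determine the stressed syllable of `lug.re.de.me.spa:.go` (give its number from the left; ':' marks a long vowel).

5

Classical Latin: stress the penult if heavy (long vowel or closed), else the antepenult.
Weights: 4 me L, 5 spa: H, 6 go L.
The penult (syllable 5, spa:) is heavy, so it takes stress.
Stress on syllable 5: lug.re.de.me.ˈspa:.go.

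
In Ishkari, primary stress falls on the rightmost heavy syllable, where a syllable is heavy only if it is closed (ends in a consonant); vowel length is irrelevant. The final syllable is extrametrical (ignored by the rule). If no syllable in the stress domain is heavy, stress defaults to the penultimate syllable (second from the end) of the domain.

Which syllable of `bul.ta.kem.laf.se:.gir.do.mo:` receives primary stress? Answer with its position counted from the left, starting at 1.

The final syllable (8, mo:) is extrametrical; the stress domain is syllables 1–7.
Weights: 1 bul H, 2 ta L, 3 kem H, 4 laf H, 5 se: L, 6 gir H, 7 do L.
Heavy syllables in the domain: 1, 3, 4, 6. The rightmost is syllable 6 (gir).
Primary stress: syllable 6 → bul.ta.kem.laf.se:.ˈgir.do.mo:.

6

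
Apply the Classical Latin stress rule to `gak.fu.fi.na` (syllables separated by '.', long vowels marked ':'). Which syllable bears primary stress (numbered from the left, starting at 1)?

Classical Latin: stress the penult if heavy (long vowel or closed), else the antepenult.
Weights: 2 fu L, 3 fi L, 4 na L.
The penult (syllable 3, fi) is light, so stress falls on the antepenult (syllable 2, fu).
Stress on syllable 2: gak.ˈfu.fi.na.

2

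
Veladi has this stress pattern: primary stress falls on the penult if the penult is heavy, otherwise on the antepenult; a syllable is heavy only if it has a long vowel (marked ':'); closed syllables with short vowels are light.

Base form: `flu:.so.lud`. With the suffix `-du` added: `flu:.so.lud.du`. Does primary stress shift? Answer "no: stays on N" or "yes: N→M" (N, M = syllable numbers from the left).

yes: 1→2

Base `flu:.so.lud` (3 syllables):
  Weights: 1 flu: H, 2 so L, 3 lud L.
  The penult (syllable 2, so) is light, so stress falls on the antepenult (syllable 1, flu:).
  → primary stress on syllable 1.
Suffixed `flu:.so.lud.du` (4 syllables):
  Weights: 2 so L, 3 lud L, 4 du L.
  The penult (syllable 3, lud) is light, so stress falls on the antepenult (syllable 2, so).
  → primary stress on syllable 2.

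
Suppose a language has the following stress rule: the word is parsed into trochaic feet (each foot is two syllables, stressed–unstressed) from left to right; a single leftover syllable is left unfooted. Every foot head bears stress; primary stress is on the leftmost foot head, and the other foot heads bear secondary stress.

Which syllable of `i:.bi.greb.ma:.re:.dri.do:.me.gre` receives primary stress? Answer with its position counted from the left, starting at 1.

Parse left to right into trochaic (ˈσσ) feet: (ˈi:.bi) (ˈgreb.ma:) (ˈre:.dri) (ˈdo:.me) gre. Syllable 9 is left unfooted.
Foot heads (stressed positions): 1, 3, 5, 7.
End Rule Leftmost: primary stress on the leftmost head = syllable 1.
Primary stress: syllable 1 → ˈi:.bi.greb.ma:.re:.dri.do:.me.gre.

1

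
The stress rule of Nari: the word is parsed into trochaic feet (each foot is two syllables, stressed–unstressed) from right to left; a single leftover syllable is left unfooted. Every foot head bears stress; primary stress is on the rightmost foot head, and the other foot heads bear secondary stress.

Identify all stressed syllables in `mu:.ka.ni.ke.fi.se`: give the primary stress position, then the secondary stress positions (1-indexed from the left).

Parse right to left into trochaic (ˈσσ) feet: (ˈmu:.ka) (ˈni.ke) (ˈfi.se).
Foot heads (stressed positions): 1, 3, 5.
End Rule Rightmost: primary stress on the rightmost head = syllable 5.
Secondary stress on 1, 3: ˌmu:.ka.ˌni.ke.ˈfi.se.

primary 5, secondary 1, 3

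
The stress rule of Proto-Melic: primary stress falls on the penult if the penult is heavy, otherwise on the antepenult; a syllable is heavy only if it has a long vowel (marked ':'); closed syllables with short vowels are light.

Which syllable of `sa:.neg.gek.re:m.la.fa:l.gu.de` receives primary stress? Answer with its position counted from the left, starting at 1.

Weights: 6 fa:l H, 7 gu L, 8 de L.
The penult (syllable 7, gu) is light, so stress falls on the antepenult (syllable 6, fa:l).
Primary stress: syllable 6 → sa:.neg.gek.re:m.la.ˈfa:l.gu.de.

6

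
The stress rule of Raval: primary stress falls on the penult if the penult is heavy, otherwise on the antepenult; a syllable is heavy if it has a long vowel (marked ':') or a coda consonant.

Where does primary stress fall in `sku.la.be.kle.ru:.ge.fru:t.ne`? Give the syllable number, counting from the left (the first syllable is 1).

7

Weights: 6 ge L, 7 fru:t H, 8 ne L.
The penult (syllable 7, fru:t) is heavy, so it takes stress.
Primary stress: syllable 7 → sku.la.be.kle.ru:.ge.ˈfru:t.ne.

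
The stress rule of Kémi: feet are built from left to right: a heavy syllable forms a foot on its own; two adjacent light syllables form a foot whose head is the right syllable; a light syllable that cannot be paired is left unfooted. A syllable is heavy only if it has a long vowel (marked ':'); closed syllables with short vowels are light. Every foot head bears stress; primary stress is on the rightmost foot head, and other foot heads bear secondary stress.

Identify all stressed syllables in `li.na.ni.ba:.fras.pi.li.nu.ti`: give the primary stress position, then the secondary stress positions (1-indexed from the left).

Weights: 1 li L, 2 na L, 3 ni L, 4 ba: H, 5 fras L, 6 pi L, 7 li L, 8 nu L, 9 ti L.
Parse left to right (heavy = foot alone; LL = one foot; stranded L unfooted): (li.ˈna) ni (ˈba:) (fras.ˈpi) (li.ˈnu) ti.
Foot heads: 2, 4, 6, 8.
Primary stress on the rightmost head = syllable 8.
Secondary stress on 2, 4, 6: li.ˌna.ni.ˌba:.fras.ˌpi.li.ˈnu.ti.

primary 8, secondary 2, 4, 6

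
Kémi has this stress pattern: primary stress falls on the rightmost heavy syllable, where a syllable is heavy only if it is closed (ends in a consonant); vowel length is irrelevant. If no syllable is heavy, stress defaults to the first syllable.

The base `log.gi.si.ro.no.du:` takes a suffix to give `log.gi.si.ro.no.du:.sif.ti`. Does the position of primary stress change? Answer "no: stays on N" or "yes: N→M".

Base `log.gi.si.ro.no.du:` (6 syllables):
  Weights: 1 log H, 2 gi L, 3 si L, 4 ro L, 5 no L, 6 du: L.
  Heavy syllables in the domain: 1. The rightmost is syllable 1 (log).
  → primary stress on syllable 1.
Suffixed `log.gi.si.ro.no.du:.sif.ti` (8 syllables):
  Weights: 1 log H, 2 gi L, 3 si L, 4 ro L, 5 no L, 6 du: L, 7 sif H, 8 ti L.
  Heavy syllables in the domain: 1, 7. The rightmost is syllable 7 (sif).
  → primary stress on syllable 7.

yes: 1→7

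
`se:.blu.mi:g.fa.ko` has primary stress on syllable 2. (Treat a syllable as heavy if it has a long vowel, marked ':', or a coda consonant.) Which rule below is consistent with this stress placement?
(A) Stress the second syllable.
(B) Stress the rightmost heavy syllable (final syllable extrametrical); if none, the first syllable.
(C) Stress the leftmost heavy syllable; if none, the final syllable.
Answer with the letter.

A

Rule A → syllable 2 ✓.
Rule B → syllable 3 (observed: 2).
Rule C → syllable 1 (observed: 2).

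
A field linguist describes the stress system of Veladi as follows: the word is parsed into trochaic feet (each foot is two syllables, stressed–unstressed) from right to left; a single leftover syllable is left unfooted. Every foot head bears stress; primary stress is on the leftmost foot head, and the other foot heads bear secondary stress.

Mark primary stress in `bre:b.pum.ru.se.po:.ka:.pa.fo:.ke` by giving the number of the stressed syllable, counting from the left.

2

Parse right to left into trochaic (ˈσσ) feet: bre:b (ˈpum.ru) (ˈse.po:) (ˈka:.pa) (ˈfo:.ke). Syllable 1 is left unfooted.
Foot heads (stressed positions): 2, 4, 6, 8.
End Rule Leftmost: primary stress on the leftmost head = syllable 2.
Primary stress: syllable 2 → bre:b.ˈpum.ru.se.po:.ka:.pa.fo:.ke.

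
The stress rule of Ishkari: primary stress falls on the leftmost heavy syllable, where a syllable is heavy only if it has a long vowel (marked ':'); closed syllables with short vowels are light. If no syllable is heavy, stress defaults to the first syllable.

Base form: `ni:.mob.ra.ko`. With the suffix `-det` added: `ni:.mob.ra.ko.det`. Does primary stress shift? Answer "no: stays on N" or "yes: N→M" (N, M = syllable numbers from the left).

no: stays on 1

Base `ni:.mob.ra.ko` (4 syllables):
  Weights: 1 ni: H, 2 mob L, 3 ra L, 4 ko L.
  Heavy syllables in the domain: 1. The leftmost is syllable 1 (ni:).
  → primary stress on syllable 1.
Suffixed `ni:.mob.ra.ko.det` (5 syllables):
  Weights: 1 ni: H, 2 mob L, 3 ra L, 4 ko L, 5 det L.
  Heavy syllables in the domain: 1. The leftmost is syllable 1 (ni:).
  → primary stress on syllable 1.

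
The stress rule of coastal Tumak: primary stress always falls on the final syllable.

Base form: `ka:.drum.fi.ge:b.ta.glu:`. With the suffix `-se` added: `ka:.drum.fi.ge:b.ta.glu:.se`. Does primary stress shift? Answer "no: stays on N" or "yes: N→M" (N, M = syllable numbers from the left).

Base `ka:.drum.fi.ge:b.ta.glu:` (6 syllables):
  The word has 6 syllables; the final syllable is syllable 6 (glu:).
  → primary stress on syllable 6.
Suffixed `ka:.drum.fi.ge:b.ta.glu:.se` (7 syllables):
  The word has 7 syllables; the final syllable is syllable 7 (se).
  → primary stress on syllable 7.

yes: 6→7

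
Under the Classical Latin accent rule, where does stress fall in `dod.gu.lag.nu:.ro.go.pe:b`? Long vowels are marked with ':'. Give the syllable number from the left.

Classical Latin: stress the penult if heavy (long vowel or closed), else the antepenult.
Weights: 5 ro L, 6 go L, 7 pe:b H.
The penult (syllable 6, go) is light, so stress falls on the antepenult (syllable 5, ro).
Stress on syllable 5: dod.gu.lag.nu:.ˈro.go.pe:b.

5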